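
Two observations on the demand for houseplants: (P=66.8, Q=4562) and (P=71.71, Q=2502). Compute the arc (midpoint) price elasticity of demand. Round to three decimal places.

-8.227

ΔQ = 2502 − 4562 = -2060; ΔP = 71.71 − 66.8 = 4.91.
Midpoints: P̄ = 69.25, Q̄ = 3532.0.
ε = (ΔQ/ΔP)(P̄/Q̄) = (-2060/4.91)(69.25/3532.0).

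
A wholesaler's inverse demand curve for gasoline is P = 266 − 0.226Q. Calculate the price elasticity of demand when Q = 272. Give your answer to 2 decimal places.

At Q = 272, P = 266 − 0.226(272) = 204.53.
dP/dQ = −0.226, so dQ/dP = 1/(−0.226) = -4.425.
ε = (dQ/dP)(P/Q) = (-4.425)(204.53/272).

-3.33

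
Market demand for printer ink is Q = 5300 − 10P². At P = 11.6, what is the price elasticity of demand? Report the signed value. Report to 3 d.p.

-0.681

At P = 11.6, Q = 3954.400.
dQ/dP = −20P = -232.
ε = (dQ/dP)(P/Q) = (-232)(11.6/3954.400).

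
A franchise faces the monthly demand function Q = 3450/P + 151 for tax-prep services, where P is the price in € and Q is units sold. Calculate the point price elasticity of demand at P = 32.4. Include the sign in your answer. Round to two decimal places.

-0.41

At P = 32.4, Q = 257.481.
dQ/dP = −3450/P² = -3.286.
ε = (dQ/dP)(P/Q) = (-3.286)(32.4/257.481).
|ε| < 1, so demand is inelastic at this price.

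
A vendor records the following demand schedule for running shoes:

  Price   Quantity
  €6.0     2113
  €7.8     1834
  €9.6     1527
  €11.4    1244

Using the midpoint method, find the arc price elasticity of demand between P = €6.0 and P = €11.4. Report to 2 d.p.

At P = 6.0, Q = 2113; at P = 11.4, Q = 1244.
ΔQ = -869, ΔP = 5.4. Midpoints: P̄ = 8.70, Q̄ = 1678.5.
ε = (ΔQ/ΔP)(P̄/Q̄) = (-869/5.4)(8.70/1678.5).

-0.83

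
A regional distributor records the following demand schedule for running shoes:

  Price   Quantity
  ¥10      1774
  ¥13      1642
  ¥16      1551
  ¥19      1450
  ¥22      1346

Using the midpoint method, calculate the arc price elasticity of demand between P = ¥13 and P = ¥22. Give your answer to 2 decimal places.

At P = 13, Q = 1642; at P = 22, Q = 1346.
ΔQ = -296, ΔP = 9. Midpoints: P̄ = 17.50, Q̄ = 1494.0.
ε = (ΔQ/ΔP)(P̄/Q̄) = (-296/9)(17.50/1494.0).

-0.39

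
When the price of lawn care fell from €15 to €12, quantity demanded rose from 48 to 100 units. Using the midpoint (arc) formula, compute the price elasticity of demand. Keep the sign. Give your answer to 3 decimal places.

-3.162

ΔQ = 100 − 48 = 52; ΔP = 12 − 15 = -3.
Midpoints: P̄ = 13.50, Q̄ = 74.0.
ε = (ΔQ/ΔP)(P̄/Q̄) = (52/-3)(13.50/74.0).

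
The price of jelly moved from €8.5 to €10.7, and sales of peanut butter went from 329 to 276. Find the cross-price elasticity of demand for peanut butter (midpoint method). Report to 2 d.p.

ΔQ_x = 276 − 329 = -53; ΔP_y = 10.7 − 8.5 = 2.2.
Midpoints: P̄_y = 9.60, Q̄_x = 302.5.
ε_xy = (ΔQ_x/ΔP_y)(P̄_y/Q̄_x) = (-53/2.2)(9.60/302.5).
ε_xy < 0, so the goods are complements.

-0.76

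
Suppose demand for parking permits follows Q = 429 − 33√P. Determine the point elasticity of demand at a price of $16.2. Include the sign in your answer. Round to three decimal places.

At P = 16.2, Q = 296.178.
dQ/dP = −33/(2√P) = -4.099.
ε = (dQ/dP)(P/Q) = (-4.099)(16.2/296.178).
|ε| < 1, so demand is inelastic at this price.

-0.224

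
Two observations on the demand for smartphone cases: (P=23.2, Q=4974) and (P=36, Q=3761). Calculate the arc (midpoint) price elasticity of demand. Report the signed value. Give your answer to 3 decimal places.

ΔQ = 3761 − 4974 = -1213; ΔP = 36 − 23.2 = 12.8.
Midpoints: P̄ = 29.60, Q̄ = 4367.5.
ε = (ΔQ/ΔP)(P̄/Q̄) = (-1213/12.8)(29.60/4367.5).

-0.642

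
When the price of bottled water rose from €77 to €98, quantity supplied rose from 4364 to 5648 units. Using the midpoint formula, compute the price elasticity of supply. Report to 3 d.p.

1.069

ΔQ = 5648 − 4364 = 1284; ΔP = 98 − 77 = 21.
Midpoints: P̄ = 87.50, Q̄ = 5006.0.
ε_s = (ΔQ/ΔP)(P̄/Q̄) = (1284/21)(87.50/5006.0).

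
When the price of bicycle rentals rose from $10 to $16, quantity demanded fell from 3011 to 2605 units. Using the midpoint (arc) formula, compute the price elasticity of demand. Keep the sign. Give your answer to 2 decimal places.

ΔQ = 2605 − 3011 = -406; ΔP = 16 − 10 = 6.
Midpoints: P̄ = 13.00, Q̄ = 2808.0.
ε = (ΔQ/ΔP)(P̄/Q̄) = (-406/6)(13.00/2808.0).

-0.31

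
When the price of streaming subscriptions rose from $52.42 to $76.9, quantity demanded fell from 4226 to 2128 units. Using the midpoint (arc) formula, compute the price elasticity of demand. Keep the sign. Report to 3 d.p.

-1.744

ΔQ = 2128 − 4226 = -2098; ΔP = 76.9 − 52.42 = 24.48.
Midpoints: P̄ = 64.66, Q̄ = 3177.0.
ε = (ΔQ/ΔP)(P̄/Q̄) = (-2098/24.48)(64.66/3177.0).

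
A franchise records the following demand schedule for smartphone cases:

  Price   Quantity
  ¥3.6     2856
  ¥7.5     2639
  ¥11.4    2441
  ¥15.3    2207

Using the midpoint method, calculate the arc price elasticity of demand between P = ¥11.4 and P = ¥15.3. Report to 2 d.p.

-0.34

At P = 11.4, Q = 2441; at P = 15.3, Q = 2207.
ΔQ = -234, ΔP = 3.9. Midpoints: P̄ = 13.35, Q̄ = 2324.0.
ε = (ΔQ/ΔP)(P̄/Q̄) = (-234/3.9)(13.35/2324.0).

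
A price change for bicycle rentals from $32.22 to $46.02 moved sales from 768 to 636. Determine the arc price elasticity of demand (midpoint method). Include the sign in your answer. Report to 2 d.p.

-0.53

ΔQ = 636 − 768 = -132; ΔP = 46.02 − 32.22 = 13.8.
Midpoints: P̄ = 39.12, Q̄ = 702.0.
ε = (ΔQ/ΔP)(P̄/Q̄) = (-132/13.8)(39.12/702.0).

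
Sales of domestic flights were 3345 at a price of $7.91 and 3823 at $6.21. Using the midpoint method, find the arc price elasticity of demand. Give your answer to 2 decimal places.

ΔQ = 3823 − 3345 = 478; ΔP = 6.21 − 7.91 = -1.7.
Midpoints: P̄ = 7.06, Q̄ = 3584.0.
ε = (ΔQ/ΔP)(P̄/Q̄) = (478/-1.7)(7.06/3584.0).

-0.55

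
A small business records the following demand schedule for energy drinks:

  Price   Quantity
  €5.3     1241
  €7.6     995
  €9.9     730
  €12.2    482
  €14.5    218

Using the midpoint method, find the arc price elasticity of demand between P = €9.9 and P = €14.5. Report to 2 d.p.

At P = 9.9, Q = 730; at P = 14.5, Q = 218.
ΔQ = -512, ΔP = 4.6. Midpoints: P̄ = 12.20, Q̄ = 474.0.
ε = (ΔQ/ΔP)(P̄/Q̄) = (-512/4.6)(12.20/474.0).

-2.86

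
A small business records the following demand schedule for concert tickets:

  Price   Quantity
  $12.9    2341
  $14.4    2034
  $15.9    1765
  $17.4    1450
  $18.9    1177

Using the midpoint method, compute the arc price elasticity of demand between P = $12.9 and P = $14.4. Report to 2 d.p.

-1.28

At P = 12.9, Q = 2341; at P = 14.4, Q = 2034.
ΔQ = -307, ΔP = 1.5. Midpoints: P̄ = 13.65, Q̄ = 2187.5.
ε = (ΔQ/ΔP)(P̄/Q̄) = (-307/1.5)(13.65/2187.5).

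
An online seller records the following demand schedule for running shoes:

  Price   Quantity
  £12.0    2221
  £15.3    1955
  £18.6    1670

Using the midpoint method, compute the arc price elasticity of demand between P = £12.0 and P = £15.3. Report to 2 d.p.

At P = 12.0, Q = 2221; at P = 15.3, Q = 1955.
ΔQ = -266, ΔP = 3.3. Midpoints: P̄ = 13.65, Q̄ = 2088.0.
ε = (ΔQ/ΔP)(P̄/Q̄) = (-266/3.3)(13.65/2088.0).

-0.53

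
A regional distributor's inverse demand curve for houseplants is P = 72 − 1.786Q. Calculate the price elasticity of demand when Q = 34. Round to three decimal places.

At Q = 34, P = 72 − 1.786(34) = 11.28.
dP/dQ = −1.786, so dQ/dP = 1/(−1.786) = -0.560.
ε = (dQ/dP)(P/Q) = (-0.560)(11.28/34).

-0.186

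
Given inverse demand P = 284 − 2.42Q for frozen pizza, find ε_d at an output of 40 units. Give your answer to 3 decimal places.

At Q = 40, P = 284 − 2.42(40) = 187.20.
dP/dQ = −2.42, so dQ/dP = 1/(−2.42) = -0.413.
ε = (dQ/dP)(P/Q) = (-0.413)(187.20/40).

-1.934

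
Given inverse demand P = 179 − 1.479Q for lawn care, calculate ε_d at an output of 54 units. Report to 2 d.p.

-1.24

At Q = 54, P = 179 − 1.479(54) = 99.13.
dP/dQ = −1.479, so dQ/dP = 1/(−1.479) = -0.676.
ε = (dQ/dP)(P/Q) = (-0.676)(99.13/54).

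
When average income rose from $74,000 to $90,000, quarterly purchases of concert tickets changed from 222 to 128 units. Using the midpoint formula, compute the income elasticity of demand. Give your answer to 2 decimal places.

-2.75

ΔQ = -94, ΔI = 16000. Midpoints: Ī = 82,000, Q̄ = 175.0.
ε_I = (ΔQ/ΔI)(Ī/Q̄) = (-94/16000)(82000/175.0).
ε_I < 0, so the good is inferior.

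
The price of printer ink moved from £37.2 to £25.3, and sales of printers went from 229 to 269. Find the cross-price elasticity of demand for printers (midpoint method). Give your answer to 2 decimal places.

ΔQ_x = 269 − 229 = 40; ΔP_y = 25.3 − 37.2 = -11.9.
Midpoints: P̄_y = 31.25, Q̄_x = 249.0.
ε_xy = (ΔQ_x/ΔP_y)(P̄_y/Q̄_x) = (40/-11.9)(31.25/249.0).
ε_xy < 0, so the goods are complements.

-0.42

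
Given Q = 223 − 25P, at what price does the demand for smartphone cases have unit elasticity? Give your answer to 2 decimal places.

For linear demand Q = a − bP, ε = −bP/(a − bP). |ε| = 1 when bP = a − bP, i.e. P = a/(2b).
P = 223/(2·25) = 223/50 = 4.4600.

4.46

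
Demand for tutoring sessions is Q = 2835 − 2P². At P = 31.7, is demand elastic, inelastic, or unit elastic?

elastic

Q = 825.220, dQ/dP = -126.800.
ε = (dQ/dP)(P/Q) ≈ -4.871.
|ε| = 4.87 > 1.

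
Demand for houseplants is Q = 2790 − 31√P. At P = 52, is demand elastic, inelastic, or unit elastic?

Q = 2566.456, dQ/dP = -2.149.
ε = (dQ/dP)(P/Q) ≈ -0.044.
|ε| = 0.04 < 1.

inelastic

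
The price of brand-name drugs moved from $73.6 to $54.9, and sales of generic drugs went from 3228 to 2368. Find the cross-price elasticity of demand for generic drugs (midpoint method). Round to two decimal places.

1.06

ΔQ_x = 2368 − 3228 = -860; ΔP_y = 54.9 − 73.6 = -18.7.
Midpoints: P̄_y = 64.25, Q̄_x = 2798.0.
ε_xy = (ΔQ_x/ΔP_y)(P̄_y/Q̄_x) = (-860/-18.7)(64.25/2798.0).
ε_xy > 0, so the goods are substitutes.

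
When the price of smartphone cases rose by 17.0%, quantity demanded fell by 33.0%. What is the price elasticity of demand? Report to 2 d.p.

ε = %ΔQ / %ΔP = (-33.0)/(17.0) = -1.941.

-1.94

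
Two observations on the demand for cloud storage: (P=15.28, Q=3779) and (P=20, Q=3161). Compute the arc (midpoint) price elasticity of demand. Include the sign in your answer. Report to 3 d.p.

-0.666

ΔQ = 3161 − 3779 = -618; ΔP = 20 − 15.28 = 4.72.
Midpoints: P̄ = 17.64, Q̄ = 3470.0.
ε = (ΔQ/ΔP)(P̄/Q̄) = (-618/4.72)(17.64/3470.0).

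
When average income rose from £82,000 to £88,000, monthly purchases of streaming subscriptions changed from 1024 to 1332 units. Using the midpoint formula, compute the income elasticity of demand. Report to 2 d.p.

3.70

ΔQ = 308, ΔI = 6000. Midpoints: Ī = 85,000, Q̄ = 1178.0.
ε_I = (ΔQ/ΔI)(Ī/Q̄) = (308/6000)(85000/1178.0).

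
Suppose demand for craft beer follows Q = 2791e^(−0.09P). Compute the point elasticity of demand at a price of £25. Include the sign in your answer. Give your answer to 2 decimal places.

-2.25

At P = 25, Q = 294.169.
dQ/dP = −0.09·2791e^(−0.09P) = −0.09Q = -26.475.
ε = (dQ/dP)(P/Q) = (-26.475)(25/294.169).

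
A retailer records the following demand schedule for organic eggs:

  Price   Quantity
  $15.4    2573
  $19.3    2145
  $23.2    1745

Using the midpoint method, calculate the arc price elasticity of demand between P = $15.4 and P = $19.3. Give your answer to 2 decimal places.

-0.81

At P = 15.4, Q = 2573; at P = 19.3, Q = 2145.
ΔQ = -428, ΔP = 3.9. Midpoints: P̄ = 17.35, Q̄ = 2359.0.
ε = (ΔQ/ΔP)(P̄/Q̄) = (-428/3.9)(17.35/2359.0).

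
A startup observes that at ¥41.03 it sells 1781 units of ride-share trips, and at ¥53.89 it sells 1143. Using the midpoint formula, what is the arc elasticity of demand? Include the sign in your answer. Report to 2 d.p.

ΔQ = 1143 − 1781 = -638; ΔP = 53.89 − 41.03 = 12.86.
Midpoints: P̄ = 47.46, Q̄ = 1462.0.
ε = (ΔQ/ΔP)(P̄/Q̄) = (-638/12.86)(47.46/1462.0).

-1.61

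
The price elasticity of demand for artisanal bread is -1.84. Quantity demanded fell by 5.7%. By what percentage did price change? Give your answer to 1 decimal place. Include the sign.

%ΔP ≈ %ΔQ / ε = (-5.7%)/(-1.84) = 3.10%.

3.1%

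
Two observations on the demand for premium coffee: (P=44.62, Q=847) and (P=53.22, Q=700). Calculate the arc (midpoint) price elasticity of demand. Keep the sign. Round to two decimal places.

ΔQ = 700 − 847 = -147; ΔP = 53.22 − 44.62 = 8.6.
Midpoints: P̄ = 48.92, Q̄ = 773.5.
ε = (ΔQ/ΔP)(P̄/Q̄) = (-147/8.6)(48.92/773.5).

-1.08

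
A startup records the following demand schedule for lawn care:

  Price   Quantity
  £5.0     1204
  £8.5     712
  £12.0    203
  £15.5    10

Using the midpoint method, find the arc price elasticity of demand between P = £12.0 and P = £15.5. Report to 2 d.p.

At P = 12.0, Q = 203; at P = 15.5, Q = 10.
ΔQ = -193, ΔP = 3.5. Midpoints: P̄ = 13.75, Q̄ = 106.5.
ε = (ΔQ/ΔP)(P̄/Q̄) = (-193/3.5)(13.75/106.5).

-7.12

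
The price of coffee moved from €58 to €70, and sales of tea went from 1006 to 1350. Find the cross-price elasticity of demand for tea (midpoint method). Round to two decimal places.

1.56

ΔQ_x = 1350 − 1006 = 344; ΔP_y = 70 − 58 = 12.
Midpoints: P̄_y = 64.00, Q̄_x = 1178.0.
ε_xy = (ΔQ_x/ΔP_y)(P̄_y/Q̄_x) = (344/12)(64.00/1178.0).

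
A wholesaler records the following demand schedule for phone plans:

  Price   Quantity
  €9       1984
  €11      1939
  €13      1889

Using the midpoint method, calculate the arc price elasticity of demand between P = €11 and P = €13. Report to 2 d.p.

At P = 11, Q = 1939; at P = 13, Q = 1889.
ΔQ = -50, ΔP = 2. Midpoints: P̄ = 12.00, Q̄ = 1914.0.
ε = (ΔQ/ΔP)(P̄/Q̄) = (-50/2)(12.00/1914.0).

-0.16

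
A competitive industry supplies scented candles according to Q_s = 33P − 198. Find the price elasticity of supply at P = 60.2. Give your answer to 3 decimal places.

At P = 60.2, Q_s = 1788.60.
dQ_s/dP = 33.
ε_s = (dQ_s/dP)(P/Q_s) = (33)(60.2/1788.60).

1.111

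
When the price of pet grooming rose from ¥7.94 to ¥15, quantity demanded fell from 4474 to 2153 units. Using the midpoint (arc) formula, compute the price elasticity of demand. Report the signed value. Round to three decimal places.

-1.138

ΔQ = 2153 − 4474 = -2321; ΔP = 15 − 7.94 = 7.06.
Midpoints: P̄ = 11.47, Q̄ = 3313.5.
ε = (ΔQ/ΔP)(P̄/Q̄) = (-2321/7.06)(11.47/3313.5).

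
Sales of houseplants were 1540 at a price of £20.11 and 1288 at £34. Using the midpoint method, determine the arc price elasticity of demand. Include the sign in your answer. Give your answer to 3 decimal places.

ΔQ = 1288 − 1540 = -252; ΔP = 34 − 20.11 = 13.89.
Midpoints: P̄ = 27.05, Q̄ = 1414.0.
ε = (ΔQ/ΔP)(P̄/Q̄) = (-252/13.89)(27.05/1414.0).

-0.347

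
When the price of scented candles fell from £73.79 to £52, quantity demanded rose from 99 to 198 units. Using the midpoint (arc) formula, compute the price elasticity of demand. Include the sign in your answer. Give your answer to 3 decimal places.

-1.924

ΔQ = 198 − 99 = 99; ΔP = 52 − 73.79 = -21.79.
Midpoints: P̄ = 62.90, Q̄ = 148.5.
ε = (ΔQ/ΔP)(P̄/Q̄) = (99/-21.79)(62.90/148.5).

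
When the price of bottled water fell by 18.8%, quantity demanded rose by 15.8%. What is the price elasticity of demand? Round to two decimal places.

ε = %ΔQ / %ΔP = (15.8)/(-18.8) = -0.840.

-0.84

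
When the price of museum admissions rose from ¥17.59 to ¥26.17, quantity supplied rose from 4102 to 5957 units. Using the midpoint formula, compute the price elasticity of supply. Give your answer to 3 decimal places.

0.941

ΔQ = 5957 − 4102 = 1855; ΔP = 26.17 − 17.59 = 8.58.
Midpoints: P̄ = 21.88, Q̄ = 5029.5.
ε_s = (ΔQ/ΔP)(P̄/Q̄) = (1855/8.58)(21.88/5029.5).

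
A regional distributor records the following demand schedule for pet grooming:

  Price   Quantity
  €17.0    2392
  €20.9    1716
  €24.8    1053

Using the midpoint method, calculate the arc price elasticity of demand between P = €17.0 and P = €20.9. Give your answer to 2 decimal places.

At P = 17.0, Q = 2392; at P = 20.9, Q = 1716.
ΔQ = -676, ΔP = 3.9. Midpoints: P̄ = 18.95, Q̄ = 2054.0.
ε = (ΔQ/ΔP)(P̄/Q̄) = (-676/3.9)(18.95/2054.0).

-1.60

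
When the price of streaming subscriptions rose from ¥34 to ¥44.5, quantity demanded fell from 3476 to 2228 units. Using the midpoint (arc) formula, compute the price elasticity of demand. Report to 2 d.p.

ΔQ = 2228 − 3476 = -1248; ΔP = 44.5 − 34 = 10.5.
Midpoints: P̄ = 39.25, Q̄ = 2852.0.
ε = (ΔQ/ΔP)(P̄/Q̄) = (-1248/10.5)(39.25/2852.0).

-1.64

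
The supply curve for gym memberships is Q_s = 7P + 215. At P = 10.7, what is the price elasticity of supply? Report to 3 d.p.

0.258

At P = 10.7, Q_s = 289.90.
dQ_s/dP = 7.
ε_s = (dQ_s/dP)(P/Q_s) = (7)(10.7/289.90).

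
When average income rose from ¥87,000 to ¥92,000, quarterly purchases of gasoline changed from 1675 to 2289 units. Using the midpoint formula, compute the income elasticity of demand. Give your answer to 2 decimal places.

ΔQ = 614, ΔI = 5000. Midpoints: Ī = 89,500, Q̄ = 1982.0.
ε_I = (ΔQ/ΔI)(Ī/Q̄) = (614/5000)(89500/1982.0).

5.55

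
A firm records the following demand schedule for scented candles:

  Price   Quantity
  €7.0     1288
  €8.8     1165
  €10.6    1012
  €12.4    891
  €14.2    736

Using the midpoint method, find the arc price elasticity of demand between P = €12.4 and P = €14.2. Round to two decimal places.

At P = 12.4, Q = 891; at P = 14.2, Q = 736.
ΔQ = -155, ΔP = 1.8. Midpoints: P̄ = 13.30, Q̄ = 813.5.
ε = (ΔQ/ΔP)(P̄/Q̄) = (-155/1.8)(13.30/813.5).

-1.41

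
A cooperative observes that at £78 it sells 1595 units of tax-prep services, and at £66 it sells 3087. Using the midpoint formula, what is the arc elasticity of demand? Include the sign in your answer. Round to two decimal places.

-3.82

ΔQ = 3087 − 1595 = 1492; ΔP = 66 − 78 = -12.
Midpoints: P̄ = 72.00, Q̄ = 2341.0.
ε = (ΔQ/ΔP)(P̄/Q̄) = (1492/-12)(72.00/2341.0).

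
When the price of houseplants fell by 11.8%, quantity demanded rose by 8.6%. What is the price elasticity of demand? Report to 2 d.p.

-0.73

ε = %ΔQ / %ΔP = (8.6)/(-11.8) = -0.729.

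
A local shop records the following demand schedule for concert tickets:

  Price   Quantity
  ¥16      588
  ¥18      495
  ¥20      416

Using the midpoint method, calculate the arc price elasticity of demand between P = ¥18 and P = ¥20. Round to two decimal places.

-1.65

At P = 18, Q = 495; at P = 20, Q = 416.
ΔQ = -79, ΔP = 2. Midpoints: P̄ = 19.00, Q̄ = 455.5.
ε = (ΔQ/ΔP)(P̄/Q̄) = (-79/2)(19.00/455.5).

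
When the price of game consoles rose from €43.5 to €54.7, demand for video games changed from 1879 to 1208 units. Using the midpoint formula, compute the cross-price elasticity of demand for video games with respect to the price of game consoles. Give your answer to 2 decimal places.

ΔQ_x = 1208 − 1879 = -671; ΔP_y = 54.7 − 43.5 = 11.2.
Midpoints: P̄_y = 49.10, Q̄_x = 1543.5.
ε_xy = (ΔQ_x/ΔP_y)(P̄_y/Q̄_x) = (-671/11.2)(49.10/1543.5).

-1.91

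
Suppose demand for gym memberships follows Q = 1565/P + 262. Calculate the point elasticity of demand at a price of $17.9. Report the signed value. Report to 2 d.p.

-0.25

At P = 17.9, Q = 349.430.
dQ/dP = −1565/P² = -4.884.
ε = (dQ/dP)(P/Q) = (-4.884)(17.9/349.430).
|ε| < 1, so demand is inelastic at this price.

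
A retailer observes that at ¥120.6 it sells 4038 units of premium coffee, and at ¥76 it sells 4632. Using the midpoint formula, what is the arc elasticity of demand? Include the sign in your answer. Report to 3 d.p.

ΔQ = 4632 − 4038 = 594; ΔP = 76 − 120.6 = -44.6.
Midpoints: P̄ = 98.30, Q̄ = 4335.0.
ε = (ΔQ/ΔP)(P̄/Q̄) = (594/-44.6)(98.30/4335.0).

-0.302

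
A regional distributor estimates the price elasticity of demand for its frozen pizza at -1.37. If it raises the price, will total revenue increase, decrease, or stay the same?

decrease

|ε| = 1.37 > 1, so demand is elastic. A price rise therefore reduces total revenue.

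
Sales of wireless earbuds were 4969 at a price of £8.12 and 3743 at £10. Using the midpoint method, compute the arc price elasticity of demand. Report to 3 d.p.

ΔQ = 3743 − 4969 = -1226; ΔP = 10 − 8.12 = 1.88.
Midpoints: P̄ = 9.06, Q̄ = 4356.0.
ε = (ΔQ/ΔP)(P̄/Q̄) = (-1226/1.88)(9.06/4356.0).

-1.356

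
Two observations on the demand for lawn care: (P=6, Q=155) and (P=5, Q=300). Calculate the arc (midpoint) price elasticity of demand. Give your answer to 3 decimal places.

-3.505

ΔQ = 300 − 155 = 145; ΔP = 5 − 6 = -1.
Midpoints: P̄ = 5.50, Q̄ = 227.5.
ε = (ΔQ/ΔP)(P̄/Q̄) = (145/-1)(5.50/227.5).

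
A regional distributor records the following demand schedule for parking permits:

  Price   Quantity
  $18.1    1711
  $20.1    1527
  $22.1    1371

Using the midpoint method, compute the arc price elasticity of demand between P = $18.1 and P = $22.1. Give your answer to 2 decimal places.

At P = 18.1, Q = 1711; at P = 22.1, Q = 1371.
ΔQ = -340, ΔP = 4.0. Midpoints: P̄ = 20.10, Q̄ = 1541.0.
ε = (ΔQ/ΔP)(P̄/Q̄) = (-340/4.0)(20.10/1541.0).

-1.11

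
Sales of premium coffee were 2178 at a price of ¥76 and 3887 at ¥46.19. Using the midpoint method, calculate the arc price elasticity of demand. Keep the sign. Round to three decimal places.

-1.155

ΔQ = 3887 − 2178 = 1709; ΔP = 46.19 − 76 = -29.81.
Midpoints: P̄ = 61.09, Q̄ = 3032.5.
ε = (ΔQ/ΔP)(P̄/Q̄) = (1709/-29.81)(61.09/3032.5).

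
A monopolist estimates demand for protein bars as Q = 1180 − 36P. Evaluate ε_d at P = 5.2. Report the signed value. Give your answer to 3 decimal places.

-0.189

At P = 5.2, Q = 992.800.
dQ/dP = −36.
ε = (dQ/dP)(P/Q) = (-36)(5.2/992.800).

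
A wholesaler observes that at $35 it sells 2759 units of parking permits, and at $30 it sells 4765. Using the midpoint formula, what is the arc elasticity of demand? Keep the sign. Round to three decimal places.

ΔQ = 4765 − 2759 = 2006; ΔP = 30 − 35 = -5.
Midpoints: P̄ = 32.50, Q̄ = 3762.0.
ε = (ΔQ/ΔP)(P̄/Q̄) = (2006/-5)(32.50/3762.0).

-3.466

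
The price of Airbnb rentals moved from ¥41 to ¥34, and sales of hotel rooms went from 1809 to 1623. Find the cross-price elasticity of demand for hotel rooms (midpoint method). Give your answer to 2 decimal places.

0.58

ΔQ_x = 1623 − 1809 = -186; ΔP_y = 34 − 41 = -7.
Midpoints: P̄_y = 37.50, Q̄_x = 1716.0.
ε_xy = (ΔQ_x/ΔP_y)(P̄_y/Q̄_x) = (-186/-7)(37.50/1716.0).
ε_xy > 0, so the goods are substitutes.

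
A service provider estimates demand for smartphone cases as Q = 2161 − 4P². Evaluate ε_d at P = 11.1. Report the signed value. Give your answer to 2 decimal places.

-0.59

At P = 11.1, Q = 1668.160.
dQ/dP = −8P = -88.800.
ε = (dQ/dP)(P/Q) = (-88.800)(11.1/1668.160).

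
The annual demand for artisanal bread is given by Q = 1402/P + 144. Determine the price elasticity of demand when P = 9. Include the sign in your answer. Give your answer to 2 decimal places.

At P = 9, Q = 299.778.
dQ/dP = −1402/P² = -17.309.
ε = (dQ/dP)(P/Q) = (-17.309)(9/299.778).

-0.52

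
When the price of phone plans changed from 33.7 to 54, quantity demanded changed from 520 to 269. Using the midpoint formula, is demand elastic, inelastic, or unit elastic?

Arc ε ≈ -1.374.
|ε| = 1.37 > 1.

elastic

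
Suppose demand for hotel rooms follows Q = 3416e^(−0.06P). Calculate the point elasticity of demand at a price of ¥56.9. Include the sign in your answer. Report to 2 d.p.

At P = 56.9, Q = 112.418.
dQ/dP = −0.06·3416e^(−0.06P) = −0.06Q = -6.745.
ε = (dQ/dP)(P/Q) = (-6.745)(56.9/112.418).

-3.41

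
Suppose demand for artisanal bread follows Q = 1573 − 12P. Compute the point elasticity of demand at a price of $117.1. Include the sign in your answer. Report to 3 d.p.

At P = 117.1, Q = 167.800.
dQ/dP = −12.
ε = (dQ/dP)(P/Q) = (-12)(117.1/167.800).

-8.374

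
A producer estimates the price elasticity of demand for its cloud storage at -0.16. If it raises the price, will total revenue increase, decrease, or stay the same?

|ε| = 0.16 < 1, so demand is inelastic. A price rise therefore raises total revenue.

increase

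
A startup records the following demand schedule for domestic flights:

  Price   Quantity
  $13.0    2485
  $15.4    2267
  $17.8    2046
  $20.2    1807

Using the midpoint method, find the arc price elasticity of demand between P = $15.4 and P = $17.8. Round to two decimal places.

-0.71

At P = 15.4, Q = 2267; at P = 17.8, Q = 2046.
ΔQ = -221, ΔP = 2.4. Midpoints: P̄ = 16.60, Q̄ = 2156.5.
ε = (ΔQ/ΔP)(P̄/Q̄) = (-221/2.4)(16.60/2156.5).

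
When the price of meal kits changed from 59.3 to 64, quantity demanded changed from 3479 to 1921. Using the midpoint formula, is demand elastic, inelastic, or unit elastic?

elastic

Arc ε ≈ -7.569.
|ε| = 7.57 > 1.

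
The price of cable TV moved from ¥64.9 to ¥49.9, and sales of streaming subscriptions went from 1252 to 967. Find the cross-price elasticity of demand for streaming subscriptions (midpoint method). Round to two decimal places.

0.98

ΔQ_x = 967 − 1252 = -285; ΔP_y = 49.9 − 64.9 = -15.0.
Midpoints: P̄_y = 57.40, Q̄_x = 1109.5.
ε_xy = (ΔQ_x/ΔP_y)(P̄_y/Q̄_x) = (-285/-15.0)(57.40/1109.5).
ε_xy > 0, so the goods are substitutes.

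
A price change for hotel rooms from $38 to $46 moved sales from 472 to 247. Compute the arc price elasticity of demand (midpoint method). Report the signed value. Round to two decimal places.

ΔQ = 247 − 472 = -225; ΔP = 46 − 38 = 8.
Midpoints: P̄ = 42.00, Q̄ = 359.5.
ε = (ΔQ/ΔP)(P̄/Q̄) = (-225/8)(42.00/359.5).

-3.29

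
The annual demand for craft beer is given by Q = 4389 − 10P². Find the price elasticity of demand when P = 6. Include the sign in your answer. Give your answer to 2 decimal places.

-0.18

At P = 6, Q = 4029.
dQ/dP = −20P = -120.
ε = (dQ/dP)(P/Q) = (-120)(6/4029).
|ε| < 1, so demand is inelastic at this price.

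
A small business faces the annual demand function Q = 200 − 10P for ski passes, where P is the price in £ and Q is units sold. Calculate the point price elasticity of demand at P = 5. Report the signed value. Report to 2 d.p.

-0.33

At P = 5, Q = 150.
dQ/dP = −10.
ε = (dQ/dP)(P/Q) = (-10)(5/150).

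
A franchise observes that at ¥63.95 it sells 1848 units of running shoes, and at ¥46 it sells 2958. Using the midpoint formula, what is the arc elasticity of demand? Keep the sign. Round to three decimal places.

ΔQ = 2958 − 1848 = 1110; ΔP = 46 − 63.95 = -17.95.
Midpoints: P̄ = 54.98, Q̄ = 2403.0.
ε = (ΔQ/ΔP)(P̄/Q̄) = (1110/-17.95)(54.98/2403.0).

-1.415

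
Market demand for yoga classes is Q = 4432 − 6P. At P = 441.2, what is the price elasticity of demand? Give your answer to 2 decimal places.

-1.48

At P = 441.2, Q = 1784.800.
dQ/dP = −6.
ε = (dQ/dP)(P/Q) = (-6)(441.2/1784.800).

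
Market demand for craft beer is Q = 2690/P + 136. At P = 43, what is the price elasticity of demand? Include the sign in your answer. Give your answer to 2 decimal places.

At P = 43, Q = 198.558.
dQ/dP = −2690/P² = -1.455.
ε = (dQ/dP)(P/Q) = (-1.455)(43/198.558).
|ε| < 1, so demand is inelastic at this price.

-0.32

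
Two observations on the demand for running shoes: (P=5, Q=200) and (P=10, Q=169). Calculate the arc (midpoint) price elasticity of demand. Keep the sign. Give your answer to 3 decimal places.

ΔQ = 169 − 200 = -31; ΔP = 10 − 5 = 5.
Midpoints: P̄ = 7.50, Q̄ = 184.5.
ε = (ΔQ/ΔP)(P̄/Q̄) = (-31/5)(7.50/184.5).

-0.252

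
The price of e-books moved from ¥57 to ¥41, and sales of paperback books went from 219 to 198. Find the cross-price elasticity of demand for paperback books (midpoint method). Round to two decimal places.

ΔQ_x = 198 − 219 = -21; ΔP_y = 41 − 57 = -16.
Midpoints: P̄_y = 49.00, Q̄_x = 208.5.
ε_xy = (ΔQ_x/ΔP_y)(P̄_y/Q̄_x) = (-21/-16)(49.00/208.5).

0.31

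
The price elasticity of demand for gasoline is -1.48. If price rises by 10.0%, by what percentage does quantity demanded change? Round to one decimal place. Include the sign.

-14.8%

%ΔQ ≈ ε × %ΔP = (-1.48)(10.0%) = -14.80%.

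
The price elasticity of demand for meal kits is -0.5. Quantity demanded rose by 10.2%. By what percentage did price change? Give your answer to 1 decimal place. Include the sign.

-20.4%

%ΔP ≈ %ΔQ / ε = (10.2%)/(-0.5) = -20.40%.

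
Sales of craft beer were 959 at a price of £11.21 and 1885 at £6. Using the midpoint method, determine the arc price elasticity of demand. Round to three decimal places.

-1.076

ΔQ = 1885 − 959 = 926; ΔP = 6 − 11.21 = -5.21.
Midpoints: P̄ = 8.61, Q̄ = 1422.0.
ε = (ΔQ/ΔP)(P̄/Q̄) = (926/-5.21)(8.61/1422.0).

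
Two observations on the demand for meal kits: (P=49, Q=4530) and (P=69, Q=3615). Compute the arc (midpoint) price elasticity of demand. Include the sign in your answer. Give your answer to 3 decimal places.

-0.663

ΔQ = 3615 − 4530 = -915; ΔP = 69 − 49 = 20.
Midpoints: P̄ = 59.00, Q̄ = 4072.5.
ε = (ΔQ/ΔP)(P̄/Q̄) = (-915/20)(59.00/4072.5).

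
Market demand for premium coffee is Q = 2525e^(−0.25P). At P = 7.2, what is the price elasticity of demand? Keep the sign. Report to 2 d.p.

-1.80

At P = 7.2, Q = 417.380.
dQ/dP = −0.25·2525e^(−0.25P) = −0.25Q = -104.345.
ε = (dQ/dP)(P/Q) = (-104.345)(7.2/417.380).
|ε| > 1, so demand is elastic at this price.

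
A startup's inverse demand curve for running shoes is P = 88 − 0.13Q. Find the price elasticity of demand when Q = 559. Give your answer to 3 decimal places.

-0.211

At Q = 559, P = 88 − 0.13(559) = 15.33.
dP/dQ = −0.13, so dQ/dP = 1/(−0.13) = -7.692.
ε = (dQ/dP)(P/Q) = (-7.692)(15.33/559).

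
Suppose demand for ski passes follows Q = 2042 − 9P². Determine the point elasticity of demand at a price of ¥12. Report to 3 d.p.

At P = 12, Q = 746.
dQ/dP = −18P = -216.
ε = (dQ/dP)(P/Q) = (-216)(12/746).

-3.475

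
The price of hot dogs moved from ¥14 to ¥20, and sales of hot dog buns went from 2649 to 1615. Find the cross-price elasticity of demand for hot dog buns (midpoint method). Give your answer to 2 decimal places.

-1.37

ΔQ_x = 1615 − 2649 = -1034; ΔP_y = 20 − 14 = 6.
Midpoints: P̄_y = 17.00, Q̄_x = 2132.0.
ε_xy = (ΔQ_x/ΔP_y)(P̄_y/Q̄_x) = (-1034/6)(17.00/2132.0).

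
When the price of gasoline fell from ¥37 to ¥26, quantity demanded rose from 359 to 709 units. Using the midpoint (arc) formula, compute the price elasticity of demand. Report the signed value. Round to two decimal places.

-1.88

ΔQ = 709 − 359 = 350; ΔP = 26 − 37 = -11.
Midpoints: P̄ = 31.50, Q̄ = 534.0.
ε = (ΔQ/ΔP)(P̄/Q̄) = (350/-11)(31.50/534.0).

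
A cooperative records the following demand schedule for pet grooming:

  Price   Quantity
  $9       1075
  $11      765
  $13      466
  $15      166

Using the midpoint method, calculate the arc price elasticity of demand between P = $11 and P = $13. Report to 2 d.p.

-2.91

At P = 11, Q = 765; at P = 13, Q = 466.
ΔQ = -299, ΔP = 2. Midpoints: P̄ = 12.00, Q̄ = 615.5.
ε = (ΔQ/ΔP)(P̄/Q̄) = (-299/2)(12.00/615.5).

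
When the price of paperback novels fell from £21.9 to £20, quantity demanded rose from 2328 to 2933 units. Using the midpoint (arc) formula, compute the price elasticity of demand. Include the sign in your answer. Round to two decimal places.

ΔQ = 2933 − 2328 = 605; ΔP = 20 − 21.9 = -1.9.
Midpoints: P̄ = 20.95, Q̄ = 2630.5.
ε = (ΔQ/ΔP)(P̄/Q̄) = (605/-1.9)(20.95/2630.5).

-2.54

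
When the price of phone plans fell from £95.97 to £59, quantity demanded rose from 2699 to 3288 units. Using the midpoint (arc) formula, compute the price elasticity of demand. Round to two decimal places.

-0.41

ΔQ = 3288 − 2699 = 589; ΔP = 59 − 95.97 = -36.97.
Midpoints: P̄ = 77.48, Q̄ = 2993.5.
ε = (ΔQ/ΔP)(P̄/Q̄) = (589/-36.97)(77.48/2993.5).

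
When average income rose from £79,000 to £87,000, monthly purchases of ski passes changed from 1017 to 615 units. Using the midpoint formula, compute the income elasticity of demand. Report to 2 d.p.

ΔQ = -402, ΔI = 8000. Midpoints: Ī = 83,000, Q̄ = 816.0.
ε_I = (ΔQ/ΔI)(Ī/Q̄) = (-402/8000)(83000/816.0).

-5.11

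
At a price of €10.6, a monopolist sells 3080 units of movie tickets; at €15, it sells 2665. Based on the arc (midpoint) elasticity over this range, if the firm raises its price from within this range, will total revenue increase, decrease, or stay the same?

increase

Arc ε = (-415/4.4)(12.80/2872.5) ≈ -0.420.
|ε| = 0.42 < 1, so demand is inelastic. A price rise therefore raises total revenue.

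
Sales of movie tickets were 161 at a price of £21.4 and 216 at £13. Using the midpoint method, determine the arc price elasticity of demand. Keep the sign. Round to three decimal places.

ΔQ = 216 − 161 = 55; ΔP = 13 − 21.4 = -8.4.
Midpoints: P̄ = 17.20, Q̄ = 188.5.
ε = (ΔQ/ΔP)(P̄/Q̄) = (55/-8.4)(17.20/188.5).

-0.597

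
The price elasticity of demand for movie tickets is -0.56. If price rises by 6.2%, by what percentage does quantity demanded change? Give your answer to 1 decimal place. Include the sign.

%ΔQ ≈ ε × %ΔP = (-0.56)(6.2%) = -3.47%.

-3.5%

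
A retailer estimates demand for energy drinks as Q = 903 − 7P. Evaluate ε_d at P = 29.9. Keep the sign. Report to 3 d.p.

-0.302

At P = 29.9, Q = 693.700.
dQ/dP = −7.
ε = (dQ/dP)(P/Q) = (-7)(29.9/693.700).
|ε| < 1, so demand is inelastic at this price.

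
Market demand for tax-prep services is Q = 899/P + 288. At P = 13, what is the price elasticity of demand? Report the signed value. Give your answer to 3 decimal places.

-0.194

At P = 13, Q = 357.154.
dQ/dP = −899/P² = -5.320.
ε = (dQ/dP)(P/Q) = (-5.320)(13/357.154).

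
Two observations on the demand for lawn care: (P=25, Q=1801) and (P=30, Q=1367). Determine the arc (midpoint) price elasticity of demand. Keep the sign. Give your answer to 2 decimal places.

ΔQ = 1367 − 1801 = -434; ΔP = 30 − 25 = 5.
Midpoints: P̄ = 27.50, Q̄ = 1584.0.
ε = (ΔQ/ΔP)(P̄/Q̄) = (-434/5)(27.50/1584.0).

-1.51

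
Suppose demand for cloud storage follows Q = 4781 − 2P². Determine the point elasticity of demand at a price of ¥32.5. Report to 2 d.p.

At P = 32.5, Q = 2668.500.
dQ/dP = −4P = -130.
ε = (dQ/dP)(P/Q) = (-130)(32.5/2668.500).
|ε| > 1, so demand is elastic at this price.

-1.58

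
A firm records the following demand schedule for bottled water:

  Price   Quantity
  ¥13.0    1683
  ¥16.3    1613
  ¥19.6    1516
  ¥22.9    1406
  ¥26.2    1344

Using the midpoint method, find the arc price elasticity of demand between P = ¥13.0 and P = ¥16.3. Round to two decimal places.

-0.19

At P = 13.0, Q = 1683; at P = 16.3, Q = 1613.
ΔQ = -70, ΔP = 3.3. Midpoints: P̄ = 14.65, Q̄ = 1648.0.
ε = (ΔQ/ΔP)(P̄/Q̄) = (-70/3.3)(14.65/1648.0).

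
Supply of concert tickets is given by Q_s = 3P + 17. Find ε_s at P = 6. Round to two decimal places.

At P = 6, Q_s = 35.
dQ_s/dP = 3.
ε_s = (dQ_s/dP)(P/Q_s) = (3)(6/35).

0.51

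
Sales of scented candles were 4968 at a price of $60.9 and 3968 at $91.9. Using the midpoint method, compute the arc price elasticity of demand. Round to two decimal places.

-0.55

ΔQ = 3968 − 4968 = -1000; ΔP = 91.9 − 60.9 = 31.0.
Midpoints: P̄ = 76.40, Q̄ = 4468.0.
ε = (ΔQ/ΔP)(P̄/Q̄) = (-1000/31.0)(76.40/4468.0).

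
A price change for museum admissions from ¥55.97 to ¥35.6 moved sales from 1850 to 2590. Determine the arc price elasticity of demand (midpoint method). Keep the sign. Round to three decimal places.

ΔQ = 2590 − 1850 = 740; ΔP = 35.6 − 55.97 = -20.37.
Midpoints: P̄ = 45.78, Q̄ = 2220.0.
ε = (ΔQ/ΔP)(P̄/Q̄) = (740/-20.37)(45.78/2220.0).

-0.749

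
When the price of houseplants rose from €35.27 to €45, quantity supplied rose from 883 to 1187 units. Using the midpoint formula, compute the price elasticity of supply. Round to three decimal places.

ΔQ = 1187 − 883 = 304; ΔP = 45 − 35.27 = 9.73.
Midpoints: P̄ = 40.14, Q̄ = 1035.0.
ε_s = (ΔQ/ΔP)(P̄/Q̄) = (304/9.73)(40.14/1035.0).

1.212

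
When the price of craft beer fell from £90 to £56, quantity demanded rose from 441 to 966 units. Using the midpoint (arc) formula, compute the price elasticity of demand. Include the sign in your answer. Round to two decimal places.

ΔQ = 966 − 441 = 525; ΔP = 56 − 90 = -34.
Midpoints: P̄ = 73.00, Q̄ = 703.5.
ε = (ΔQ/ΔP)(P̄/Q̄) = (525/-34)(73.00/703.5).

-1.60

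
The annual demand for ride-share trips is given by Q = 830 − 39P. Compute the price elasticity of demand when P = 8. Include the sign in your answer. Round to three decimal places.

At P = 8, Q = 518.
dQ/dP = −39.
ε = (dQ/dP)(P/Q) = (-39)(8/518).

-0.602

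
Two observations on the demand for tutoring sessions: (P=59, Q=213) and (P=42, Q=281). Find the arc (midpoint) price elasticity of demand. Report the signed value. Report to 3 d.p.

-0.818

ΔQ = 281 − 213 = 68; ΔP = 42 − 59 = -17.
Midpoints: P̄ = 50.50, Q̄ = 247.0.
ε = (ΔQ/ΔP)(P̄/Q̄) = (68/-17)(50.50/247.0).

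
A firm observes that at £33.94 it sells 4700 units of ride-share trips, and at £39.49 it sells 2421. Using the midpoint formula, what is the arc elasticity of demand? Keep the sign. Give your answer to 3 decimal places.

-4.234

ΔQ = 2421 − 4700 = -2279; ΔP = 39.49 − 33.94 = 5.55.
Midpoints: P̄ = 36.72, Q̄ = 3560.5.
ε = (ΔQ/ΔP)(P̄/Q̄) = (-2279/5.55)(36.72/3560.5).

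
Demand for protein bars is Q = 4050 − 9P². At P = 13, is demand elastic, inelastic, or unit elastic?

Q = 2529, dQ/dP = -234.
ε = (dQ/dP)(P/Q) ≈ -1.203.
|ε| = 1.20 > 1.

elastic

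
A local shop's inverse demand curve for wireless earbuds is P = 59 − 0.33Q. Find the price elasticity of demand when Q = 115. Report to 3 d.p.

At Q = 115, P = 59 − 0.33(115) = 21.05.
dP/dQ = −0.33, so dQ/dP = 1/(−0.33) = -3.030.
ε = (dQ/dP)(P/Q) = (-3.030)(21.05/115).

-0.555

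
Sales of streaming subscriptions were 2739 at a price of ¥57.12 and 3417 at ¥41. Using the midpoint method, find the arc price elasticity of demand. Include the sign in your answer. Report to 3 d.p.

ΔQ = 3417 − 2739 = 678; ΔP = 41 − 57.12 = -16.12.
Midpoints: P̄ = 49.06, Q̄ = 3078.0.
ε = (ΔQ/ΔP)(P̄/Q̄) = (678/-16.12)(49.06/3078.0).

-0.670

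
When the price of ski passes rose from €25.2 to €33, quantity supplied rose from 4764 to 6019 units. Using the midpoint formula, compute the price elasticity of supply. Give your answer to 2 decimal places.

0.87

ΔQ = 6019 − 4764 = 1255; ΔP = 33 − 25.2 = 7.8.
Midpoints: P̄ = 29.10, Q̄ = 5391.5.
ε_s = (ΔQ/ΔP)(P̄/Q̄) = (1255/7.8)(29.10/5391.5).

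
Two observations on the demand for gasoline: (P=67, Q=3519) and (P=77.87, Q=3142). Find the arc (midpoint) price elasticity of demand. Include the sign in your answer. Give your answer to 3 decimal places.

ΔQ = 3142 − 3519 = -377; ΔP = 77.87 − 67 = 10.87.
Midpoints: P̄ = 72.44, Q̄ = 3330.5.
ε = (ΔQ/ΔP)(P̄/Q̄) = (-377/10.87)(72.44/3330.5).

-0.754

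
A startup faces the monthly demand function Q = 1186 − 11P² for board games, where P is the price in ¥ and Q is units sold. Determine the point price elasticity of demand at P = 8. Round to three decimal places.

-2.921

At P = 8, Q = 482.
dQ/dP = −22P = -176.
ε = (dQ/dP)(P/Q) = (-176)(8/482).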